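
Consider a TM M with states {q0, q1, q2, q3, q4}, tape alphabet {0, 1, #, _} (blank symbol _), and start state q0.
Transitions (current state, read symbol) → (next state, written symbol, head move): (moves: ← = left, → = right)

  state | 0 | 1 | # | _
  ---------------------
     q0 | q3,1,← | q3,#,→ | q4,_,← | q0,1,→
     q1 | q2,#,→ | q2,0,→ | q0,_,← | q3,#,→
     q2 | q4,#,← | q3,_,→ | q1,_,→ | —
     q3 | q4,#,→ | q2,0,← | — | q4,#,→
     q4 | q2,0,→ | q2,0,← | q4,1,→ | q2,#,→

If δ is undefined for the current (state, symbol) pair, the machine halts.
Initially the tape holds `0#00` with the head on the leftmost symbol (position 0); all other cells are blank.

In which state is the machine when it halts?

state=q0 head=0 tape=_[0]#00__   (q0,0)→(q3,1,←)
state=q3 head=-1 tape=[_]1#00__   (q3,_)→(q4,#,→)
state=q4 head=0 tape=#[1]#00__   (q4,1)→(q2,0,←)
state=q2 head=-1 tape=[#]0#00__   (q2,#)→(q1,_,→)
state=q1 head=0 tape=_[0]#00__   (q1,0)→(q2,#,→)
state=q2 head=1 tape=_#[#]00__   (q2,#)→(q1,_,→)
state=q1 head=2 tape=_#_[0]0__   (q1,0)→(q2,#,→)
state=q2 head=3 tape=_#_#[0]__   (q2,0)→(q4,#,←)
state=q4 head=2 tape=_#_[#]#__   (q4,#)→(q4,1,→)
state=q4 head=3 tape=_#_1[#]__   (q4,#)→(q4,1,→)
state=q4 head=4 tape=_#_11[_]_   (q4,_)→(q2,#,→)
state=q2 head=5 tape=_#_11#[_]
No transition is defined for (q2, _); M halts in state q2.

q2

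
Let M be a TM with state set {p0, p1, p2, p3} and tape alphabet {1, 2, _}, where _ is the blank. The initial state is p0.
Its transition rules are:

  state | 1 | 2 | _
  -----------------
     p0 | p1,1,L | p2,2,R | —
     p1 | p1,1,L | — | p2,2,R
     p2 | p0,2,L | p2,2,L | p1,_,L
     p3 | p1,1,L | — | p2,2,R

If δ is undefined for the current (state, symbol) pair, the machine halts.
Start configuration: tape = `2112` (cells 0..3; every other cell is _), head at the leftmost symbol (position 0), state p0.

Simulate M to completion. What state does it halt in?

p0 | __[2]112   read 2 → write 2, move R, go to p2
p2 | __2[1]12   read 1 → write 2, move L, go to p0
p0 | __[2]212   read 2 → write 2, move R, go to p2
p2 | __2[2]12   read 2 → write 2, move L, go to p2
p2 | __[2]212   read 2 → write 2, move L, go to p2
p2 | _[_]2212   read _ → write _, move L, go to p1
p1 | [_]_2212   read _ → write 2, move R, go to p2
p2 | 2[_]2212   read _ → write _, move L, go to p1
p1 | [2]_2212
No transition is defined for (p1, 2); M halts in state p1.

p1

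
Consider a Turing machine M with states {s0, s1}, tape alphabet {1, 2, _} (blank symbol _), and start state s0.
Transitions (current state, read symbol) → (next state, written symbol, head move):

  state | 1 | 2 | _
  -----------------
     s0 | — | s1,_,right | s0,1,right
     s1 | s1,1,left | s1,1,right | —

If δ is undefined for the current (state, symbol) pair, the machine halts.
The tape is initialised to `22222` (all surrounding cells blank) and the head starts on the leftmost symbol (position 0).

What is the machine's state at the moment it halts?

s0 | [2]2222_   read 2 → write _, move right, go to s1
s1 | _[2]222_   read 2 → write 1, move right, go to s1
s1 | _1[2]22_   read 2 → write 1, move right, go to s1
s1 | _11[2]2_   read 2 → write 1, move right, go to s1
s1 | _111[2]_   read 2 → write 1, move right, go to s1
s1 | _1111[_]
No transition is defined for (s1, _); M halts in state s1.

s1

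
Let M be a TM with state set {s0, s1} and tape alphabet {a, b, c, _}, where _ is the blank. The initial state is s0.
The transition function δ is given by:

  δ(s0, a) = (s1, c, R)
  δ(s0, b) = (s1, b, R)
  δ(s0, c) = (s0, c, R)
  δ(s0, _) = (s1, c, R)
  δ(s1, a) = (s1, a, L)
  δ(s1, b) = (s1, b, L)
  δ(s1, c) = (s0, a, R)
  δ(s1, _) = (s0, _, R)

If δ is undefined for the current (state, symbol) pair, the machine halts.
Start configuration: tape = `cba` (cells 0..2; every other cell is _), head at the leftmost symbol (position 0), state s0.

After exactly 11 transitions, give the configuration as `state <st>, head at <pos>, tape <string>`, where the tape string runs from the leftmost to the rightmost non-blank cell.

state=s0 head=0 tape=_[c]ba   (s0,c)→(s0,c,R)
state=s0 head=1 tape=_c[b]a   (s0,b)→(s1,b,R)
state=s1 head=2 tape=_cb[a]   (s1,a)→(s1,a,L)
state=s1 head=1 tape=_c[b]a   (s1,b)→(s1,b,L)
state=s1 head=0 tape=_[c]ba   (s1,c)→(s0,a,R)
state=s0 head=1 tape=_a[b]a   (s0,b)→(s1,b,R)
state=s1 head=2 tape=_ab[a]   (s1,a)→(s1,a,L)
state=s1 head=1 tape=_a[b]a   (s1,b)→(s1,b,L)
state=s1 head=0 tape=_[a]ba   (s1,a)→(s1,a,L)
state=s1 head=-1 tape=[_]aba   (s1,_)→(s0,_,R)
state=s0 head=0 tape=_[a]ba   (s0,a)→(s1,c,R)
state=s1 head=1 tape=_c[b]a
After 11 steps: state s1, head at 1, tape cba.

state s1, head at 1, tape cba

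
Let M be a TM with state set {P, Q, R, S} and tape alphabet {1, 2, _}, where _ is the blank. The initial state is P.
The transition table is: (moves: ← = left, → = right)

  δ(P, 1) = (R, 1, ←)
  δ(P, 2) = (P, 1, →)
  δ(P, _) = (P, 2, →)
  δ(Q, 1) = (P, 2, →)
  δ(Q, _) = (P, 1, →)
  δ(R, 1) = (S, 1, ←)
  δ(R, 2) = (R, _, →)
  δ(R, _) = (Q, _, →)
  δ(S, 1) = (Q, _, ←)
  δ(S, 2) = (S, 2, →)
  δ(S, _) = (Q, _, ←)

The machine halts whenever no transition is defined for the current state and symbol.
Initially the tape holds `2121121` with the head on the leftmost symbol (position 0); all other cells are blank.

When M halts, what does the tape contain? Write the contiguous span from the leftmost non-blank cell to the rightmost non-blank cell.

P | __[2]121121   read 2 → write 1, move →, go to P
P | __1[1]21121   read 1 → write 1, move ←, go to R
R | __[1]121121   read 1 → write 1, move ←, go to S
S | _[_]1121121   read _ → write _, move ←, go to Q
Q | [_]_1121121   read _ → write 1, move →, go to P
P | 1[_]1121121   read _ → write 2, move →, go to P
P | 12[1]121121   read 1 → write 1, move ←, go to R
R | 1[2]1121121   read 2 → write _, move →, go to R
R | 1_[1]121121   read 1 → write 1, move ←, go to S
S | 1[_]1121121   read _ → write _, move ←, go to Q
Q | [1]_1121121   read 1 → write 2, move →, go to P
P | 2[_]1121121   read _ → write 2, move →, go to P
P | 22[1]121121   read 1 → write 1, move ←, go to R
R | 2[2]1121121   read 2 → write _, move →, go to R
R | 2_[1]121121   read 1 → write 1, move ←, go to S
S | 2[_]1121121   read _ → write _, move ←, go to Q
Q | [2]_1121121
The non-blank tape span at halt is 2_1121121.

2_1121121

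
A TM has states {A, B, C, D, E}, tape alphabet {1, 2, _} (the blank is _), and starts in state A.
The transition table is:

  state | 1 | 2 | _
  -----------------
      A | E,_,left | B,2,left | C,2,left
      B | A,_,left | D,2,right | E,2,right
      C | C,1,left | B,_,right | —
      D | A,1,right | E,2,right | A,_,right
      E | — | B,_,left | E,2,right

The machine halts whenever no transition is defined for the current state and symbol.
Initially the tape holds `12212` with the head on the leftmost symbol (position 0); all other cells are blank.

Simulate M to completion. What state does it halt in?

state=A head=0 tape=_[1]2212_   (A,1)→(E,_,left)
state=E head=-1 tape=[_]_2212_   (E,_)→(E,2,right)
state=E head=0 tape=2[_]2212_   (E,_)→(E,2,right)
state=E head=1 tape=22[2]212_   (E,2)→(B,_,left)
state=B head=0 tape=2[2]_212_   (B,2)→(D,2,right)
state=D head=1 tape=22[_]212_   (D,_)→(A,_,right)
state=A head=2 tape=22_[2]12_   (A,2)→(B,2,left)
state=B head=1 tape=22[_]212_   (B,_)→(E,2,right)
state=E head=2 tape=222[2]12_   (E,2)→(B,_,left)
state=B head=1 tape=22[2]_12_   (B,2)→(D,2,right)
state=D head=2 tape=222[_]12_   (D,_)→(A,_,right)
state=A head=3 tape=222_[1]2_   (A,1)→(E,_,left)
state=E head=2 tape=222[_]_2_   (E,_)→(E,2,right)
state=E head=3 tape=2222[_]2_   (E,_)→(E,2,right)
state=E head=4 tape=22222[2]_   (E,2)→(B,_,left)
state=B head=3 tape=2222[2]__   (B,2)→(D,2,right)
state=D head=4 tape=22222[_]_   (D,_)→(A,_,right)
state=A head=5 tape=22222_[_]   (A,_)→(C,2,left)
state=C head=4 tape=22222[_]2
No transition is defined for (C, _); M halts in state C.

C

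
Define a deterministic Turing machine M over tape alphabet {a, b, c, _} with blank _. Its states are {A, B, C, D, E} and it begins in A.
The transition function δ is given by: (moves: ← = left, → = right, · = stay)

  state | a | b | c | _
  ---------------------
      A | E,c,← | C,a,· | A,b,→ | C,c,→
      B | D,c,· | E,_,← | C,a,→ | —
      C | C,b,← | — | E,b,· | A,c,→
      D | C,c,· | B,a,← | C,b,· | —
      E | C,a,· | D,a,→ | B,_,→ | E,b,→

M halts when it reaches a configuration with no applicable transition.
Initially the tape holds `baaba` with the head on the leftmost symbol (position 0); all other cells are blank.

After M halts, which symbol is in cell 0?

state=A head=0 tape=_[b]aaba   (A,b)→(C,a,·)
state=C head=0 tape=_[a]aaba   (C,a)→(C,b,←)
state=C head=-1 tape=[_]baaba   (C,_)→(A,c,→)
state=A head=0 tape=c[b]aaba   (A,b)→(C,a,·)
state=C head=0 tape=c[a]aaba   (C,a)→(C,b,←)
state=C head=-1 tape=[c]baaba   (C,c)→(E,b,·)
state=E head=-1 tape=[b]baaba   (E,b)→(D,a,→)
state=D head=0 tape=a[b]aaba   (D,b)→(B,a,←)
state=B head=-1 tape=[a]aaaba   (B,a)→(D,c,·)
state=D head=-1 tape=[c]aaaba   (D,c)→(C,b,·)
state=C head=-1 tape=[b]aaaba
Cell 0 holds a when M halts.

a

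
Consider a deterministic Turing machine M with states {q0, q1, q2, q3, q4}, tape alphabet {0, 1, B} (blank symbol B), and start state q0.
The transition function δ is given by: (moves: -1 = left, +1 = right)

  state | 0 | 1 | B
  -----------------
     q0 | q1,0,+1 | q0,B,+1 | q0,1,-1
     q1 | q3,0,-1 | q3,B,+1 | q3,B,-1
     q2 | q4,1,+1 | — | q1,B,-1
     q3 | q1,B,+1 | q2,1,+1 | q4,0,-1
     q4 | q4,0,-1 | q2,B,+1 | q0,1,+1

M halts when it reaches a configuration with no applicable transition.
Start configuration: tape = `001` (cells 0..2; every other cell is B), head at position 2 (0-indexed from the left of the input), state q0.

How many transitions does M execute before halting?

state=q0 head=2 tape=00[1]BBBBBB   (q0,1)→(q0,B,+1)
state=q0 head=3 tape=00B[B]BBBBB   (q0,B)→(q0,1,-1)
state=q0 head=2 tape=00[B]1BBBBB   (q0,B)→(q0,1,-1)
state=q0 head=1 tape=0[0]11BBBBB   (q0,0)→(q1,0,+1)
state=q1 head=2 tape=00[1]1BBBBB   (q1,1)→(q3,B,+1)
state=q3 head=3 tape=00B[1]BBBBB   (q3,1)→(q2,1,+1)
state=q2 head=4 tape=00B1[B]BBBB   (q2,B)→(q1,B,-1)
state=q1 head=3 tape=00B[1]BBBBB   (q1,1)→(q3,B,+1)
state=q3 head=4 tape=00BB[B]BBBB   (q3,B)→(q4,0,-1)
state=q4 head=3 tape=00B[B]0BBBB   (q4,B)→(q0,1,+1)
state=q0 head=4 tape=00B1[0]BBBB   (q0,0)→(q1,0,+1)
state=q1 head=5 tape=00B10[B]BBB   (q1,B)→(q3,B,-1)
state=q3 head=4 tape=00B1[0]BBBB   (q3,0)→(q1,B,+1)
state=q1 head=5 tape=00B1B[B]BBB   (q1,B)→(q3,B,-1)
state=q3 head=4 tape=00B1[B]BBBB   (q3,B)→(q4,0,-1)
state=q4 head=3 tape=00B[1]0BBBB   (q4,1)→(q2,B,+1)
state=q2 head=4 tape=00BB[0]BBBB   (q2,0)→(q4,1,+1)
state=q4 head=5 tape=00BB1[B]BBB   (q4,B)→(q0,1,+1)
state=q0 head=6 tape=00BB11[B]BB   (q0,B)→(q0,1,-1)
state=q0 head=5 tape=00BB1[1]1BB   (q0,1)→(q0,B,+1)
state=q0 head=6 tape=00BB1B[1]BB   (q0,1)→(q0,B,+1)
state=q0 head=7 tape=00BB1BB[B]B   (q0,B)→(q0,1,-1)
state=q0 head=6 tape=00BB1B[B]1B   (q0,B)→(q0,1,-1)
state=q0 head=5 tape=00BB1[B]11B   (q0,B)→(q0,1,-1)
state=q0 head=4 tape=00BB[1]111B   (q0,1)→(q0,B,+1)
state=q0 head=5 tape=00BBB[1]11B   (q0,1)→(q0,B,+1)
state=q0 head=6 tape=00BBBB[1]1B   (q0,1)→(q0,B,+1)
state=q0 head=7 tape=00BBBBB[1]B   (q0,1)→(q0,B,+1)
state=q0 head=8 tape=00BBBBBB[B]   (q0,B)→(q0,1,-1)
state=q0 head=7 tape=00BBBBB[B]1   (q0,B)→(q0,1,-1)
state=q0 head=6 tape=00BBBB[B]11   (q0,B)→(q0,1,-1)
state=q0 head=5 tape=00BBB[B]111   (q0,B)→(q0,1,-1)
state=q0 head=4 tape=00BB[B]1111   (q0,B)→(q0,1,-1)
state=q0 head=3 tape=00B[B]11111   (q0,B)→(q0,1,-1)
state=q0 head=2 tape=00[B]111111   (q0,B)→(q0,1,-1)
state=q0 head=1 tape=0[0]1111111   (q0,0)→(q1,0,+1)
state=q1 head=2 tape=00[1]111111   (q1,1)→(q3,B,+1)
state=q3 head=3 tape=00B[1]11111   (q3,1)→(q2,1,+1)
state=q2 head=4 tape=00B1[1]1111
M halts after 38 transitions.

38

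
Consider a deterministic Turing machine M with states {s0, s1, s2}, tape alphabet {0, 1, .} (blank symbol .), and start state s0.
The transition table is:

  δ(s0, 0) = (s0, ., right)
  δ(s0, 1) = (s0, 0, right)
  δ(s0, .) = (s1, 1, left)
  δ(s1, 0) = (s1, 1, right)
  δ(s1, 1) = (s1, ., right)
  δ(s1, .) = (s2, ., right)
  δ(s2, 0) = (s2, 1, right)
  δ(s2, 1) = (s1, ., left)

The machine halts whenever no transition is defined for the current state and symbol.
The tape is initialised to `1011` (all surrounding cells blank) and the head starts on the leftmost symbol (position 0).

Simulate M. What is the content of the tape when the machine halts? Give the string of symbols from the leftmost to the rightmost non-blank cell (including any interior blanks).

0.01

state=s0 head=0 tape=[1]011...   (s0,1)→(s0,0,right)
state=s0 head=1 tape=0[0]11...   (s0,0)→(s0,.,right)
state=s0 head=2 tape=0.[1]1...   (s0,1)→(s0,0,right)
state=s0 head=3 tape=0.0[1]...   (s0,1)→(s0,0,right)
state=s0 head=4 tape=0.00[.]..   (s0,.)→(s1,1,left)
state=s1 head=3 tape=0.0[0]1..   (s1,0)→(s1,1,right)
state=s1 head=4 tape=0.01[1]..   (s1,1)→(s1,.,right)
state=s1 head=5 tape=0.01.[.].   (s1,.)→(s2,.,right)
state=s2 head=6 tape=0.01..[.]
The non-blank tape span at halt is 0.01.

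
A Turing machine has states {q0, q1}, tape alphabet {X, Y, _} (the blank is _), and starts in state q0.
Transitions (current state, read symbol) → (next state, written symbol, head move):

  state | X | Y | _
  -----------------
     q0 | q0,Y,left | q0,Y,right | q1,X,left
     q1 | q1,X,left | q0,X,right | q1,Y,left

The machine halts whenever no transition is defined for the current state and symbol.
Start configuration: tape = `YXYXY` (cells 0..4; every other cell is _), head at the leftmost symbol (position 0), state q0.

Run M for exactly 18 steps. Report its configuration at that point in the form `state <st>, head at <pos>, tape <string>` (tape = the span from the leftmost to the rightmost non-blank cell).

state q0, head at 6, tape YYYYYXX

state=q0 head=0 tape=[Y]XYXY__   (q0,Y)→(q0,Y,right)
state=q0 head=1 tape=Y[X]YXY__   (q0,X)→(q0,Y,left)
state=q0 head=0 tape=[Y]YYXY__   (q0,Y)→(q0,Y,right)
state=q0 head=1 tape=Y[Y]YXY__   (q0,Y)→(q0,Y,right)
state=q0 head=2 tape=YY[Y]XY__   (q0,Y)→(q0,Y,right)
state=q0 head=3 tape=YYY[X]Y__   (q0,X)→(q0,Y,left)
state=q0 head=2 tape=YY[Y]YY__   (q0,Y)→(q0,Y,right)
state=q0 head=3 tape=YYY[Y]Y__   (q0,Y)→(q0,Y,right)
state=q0 head=4 tape=YYYY[Y]__   (q0,Y)→(q0,Y,right)
state=q0 head=5 tape=YYYYY[_]_   (q0,_)→(q1,X,left)
state=q1 head=4 tape=YYYY[Y]X_   (q1,Y)→(q0,X,right)
state=q0 head=5 tape=YYYYX[X]_   (q0,X)→(q0,Y,left)
state=q0 head=4 tape=YYYY[X]Y_   (q0,X)→(q0,Y,left)
state=q0 head=3 tape=YYY[Y]YY_   (q0,Y)→(q0,Y,right)
state=q0 head=4 tape=YYYY[Y]Y_   (q0,Y)→(q0,Y,right)
state=q0 head=5 tape=YYYYY[Y]_   (q0,Y)→(q0,Y,right)
state=q0 head=6 tape=YYYYYY[_]   (q0,_)→(q1,X,left)
state=q1 head=5 tape=YYYYY[Y]X   (q1,Y)→(q0,X,right)
state=q0 head=6 tape=YYYYYX[X]
After 18 steps: state q0, head at 6, tape YYYYYXX.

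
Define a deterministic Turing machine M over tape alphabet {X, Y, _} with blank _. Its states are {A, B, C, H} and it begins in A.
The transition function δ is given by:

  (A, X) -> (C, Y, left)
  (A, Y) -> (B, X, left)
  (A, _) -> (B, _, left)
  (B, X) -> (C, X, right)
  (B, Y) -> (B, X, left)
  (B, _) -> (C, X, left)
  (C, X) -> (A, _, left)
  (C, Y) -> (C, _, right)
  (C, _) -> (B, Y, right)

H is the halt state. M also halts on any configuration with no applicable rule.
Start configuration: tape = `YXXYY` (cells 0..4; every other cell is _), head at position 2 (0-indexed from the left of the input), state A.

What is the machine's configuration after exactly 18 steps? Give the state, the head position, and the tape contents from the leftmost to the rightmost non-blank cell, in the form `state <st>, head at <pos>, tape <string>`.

state=A head=2 tape=__YX[X]YY   (A,X)→(C,Y,left)
state=C head=1 tape=__Y[X]YYY   (C,X)→(A,_,left)
state=A head=0 tape=__[Y]_YYY   (A,Y)→(B,X,left)
state=B head=-1 tape=_[_]X_YYY   (B,_)→(C,X,left)
state=C head=-2 tape=[_]XX_YYY   (C,_)→(B,Y,right)
state=B head=-1 tape=Y[X]X_YYY   (B,X)→(C,X,right)
state=C head=0 tape=YX[X]_YYY   (C,X)→(A,_,left)
state=A head=-1 tape=Y[X]__YYY   (A,X)→(C,Y,left)
state=C head=-2 tape=[Y]Y__YYY   (C,Y)→(C,_,right)
state=C head=-1 tape=_[Y]__YYY   (C,Y)→(C,_,right)
state=C head=0 tape=__[_]_YYY   (C,_)→(B,Y,right)
state=B head=1 tape=__Y[_]YYY   (B,_)→(C,X,left)
state=C head=0 tape=__[Y]XYYY   (C,Y)→(C,_,right)
state=C head=1 tape=___[X]YYY   (C,X)→(A,_,left)
state=A head=0 tape=__[_]_YYY   (A,_)→(B,_,left)
state=B head=-1 tape=_[_]__YYY   (B,_)→(C,X,left)
state=C head=-2 tape=[_]X__YYY   (C,_)→(B,Y,right)
state=B head=-1 tape=Y[X]__YYY   (B,X)→(C,X,right)
state=C head=0 tape=YX[_]_YYY
After 18 steps: state C, head at 0, tape YX__YYY.

state C, head at 0, tape YX__YYY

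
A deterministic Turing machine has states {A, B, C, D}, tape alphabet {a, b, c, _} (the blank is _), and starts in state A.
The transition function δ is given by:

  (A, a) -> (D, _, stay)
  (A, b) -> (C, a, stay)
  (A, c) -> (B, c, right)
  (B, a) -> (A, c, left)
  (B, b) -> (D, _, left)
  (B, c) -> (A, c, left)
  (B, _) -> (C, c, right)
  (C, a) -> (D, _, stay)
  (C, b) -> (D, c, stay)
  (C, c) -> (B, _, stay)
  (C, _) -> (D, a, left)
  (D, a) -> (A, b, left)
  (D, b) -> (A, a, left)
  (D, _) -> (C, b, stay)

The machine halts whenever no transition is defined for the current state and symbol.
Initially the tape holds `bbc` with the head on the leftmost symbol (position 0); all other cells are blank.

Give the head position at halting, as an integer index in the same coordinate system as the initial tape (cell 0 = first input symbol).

0

A | [b]bc   read b → write a, move stay, go to C
C | [a]bc   read a → write _, move stay, go to D
D | [_]bc   read _ → write b, move stay, go to C
C | [b]bc   read b → write c, move stay, go to D
D | [c]bc
At halt the head is at cell 0.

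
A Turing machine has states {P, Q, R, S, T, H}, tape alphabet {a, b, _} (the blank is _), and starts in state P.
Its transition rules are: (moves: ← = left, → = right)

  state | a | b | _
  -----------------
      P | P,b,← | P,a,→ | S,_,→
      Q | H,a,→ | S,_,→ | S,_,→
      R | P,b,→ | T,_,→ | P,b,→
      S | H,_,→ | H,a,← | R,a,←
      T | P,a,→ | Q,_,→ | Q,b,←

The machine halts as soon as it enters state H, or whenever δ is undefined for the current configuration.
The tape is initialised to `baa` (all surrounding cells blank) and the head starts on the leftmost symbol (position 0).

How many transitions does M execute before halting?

P | _[b]aa   read b → write a, move →, go to P
P | _a[a]a   read a → write b, move ←, go to P
P | _[a]ba   read a → write b, move ←, go to P
P | [_]bba   read _ → write _, move →, go to S
S | _[b]ba   read b → write a, move ←, go to H
H | [_]aba
M halts after 5 transitions.

5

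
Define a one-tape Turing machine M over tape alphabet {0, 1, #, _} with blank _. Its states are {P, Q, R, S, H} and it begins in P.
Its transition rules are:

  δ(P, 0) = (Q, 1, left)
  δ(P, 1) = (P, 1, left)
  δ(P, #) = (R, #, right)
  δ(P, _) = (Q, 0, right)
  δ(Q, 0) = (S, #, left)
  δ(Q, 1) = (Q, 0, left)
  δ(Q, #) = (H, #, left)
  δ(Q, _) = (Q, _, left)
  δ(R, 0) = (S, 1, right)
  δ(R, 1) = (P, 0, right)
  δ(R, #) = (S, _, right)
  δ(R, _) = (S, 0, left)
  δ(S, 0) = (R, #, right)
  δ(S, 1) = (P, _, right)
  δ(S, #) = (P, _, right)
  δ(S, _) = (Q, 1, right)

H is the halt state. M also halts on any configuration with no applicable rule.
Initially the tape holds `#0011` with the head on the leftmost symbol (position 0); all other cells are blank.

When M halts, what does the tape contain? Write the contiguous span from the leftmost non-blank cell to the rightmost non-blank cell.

#1#11

P | [#]0011   read # → write #, move right, go to R
R | #[0]011   read 0 → write 1, move right, go to S
S | #1[0]11   read 0 → write #, move right, go to R
R | #1#[1]1   read 1 → write 0, move right, go to P
P | #1#0[1]   read 1 → write 1, move left, go to P
P | #1#[0]1   read 0 → write 1, move left, go to Q
Q | #1[#]11   read # → write #, move left, go to H
H | #[1]#11
The non-blank tape span at halt is #1#11.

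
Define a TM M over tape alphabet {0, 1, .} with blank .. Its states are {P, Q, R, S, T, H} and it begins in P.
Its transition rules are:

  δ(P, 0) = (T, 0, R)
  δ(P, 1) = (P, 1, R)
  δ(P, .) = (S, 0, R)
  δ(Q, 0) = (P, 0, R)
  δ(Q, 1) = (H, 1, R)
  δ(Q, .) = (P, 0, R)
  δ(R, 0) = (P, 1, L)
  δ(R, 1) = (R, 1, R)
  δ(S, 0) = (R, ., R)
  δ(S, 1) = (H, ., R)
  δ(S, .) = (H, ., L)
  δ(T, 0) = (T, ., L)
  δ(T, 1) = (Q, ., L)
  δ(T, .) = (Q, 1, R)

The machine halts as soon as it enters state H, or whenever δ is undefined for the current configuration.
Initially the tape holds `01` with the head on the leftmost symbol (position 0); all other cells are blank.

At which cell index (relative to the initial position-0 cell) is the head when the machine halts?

1

P | [0]1.   read 0 → write 0, move R, go to T
T | 0[1].   read 1 → write ., move L, go to Q
Q | [0]..   read 0 → write 0, move R, go to P
P | 0[.].   read . → write 0, move R, go to S
S | 00[.]   read . → write ., move L, go to H
H | 0[0].
At halt the head is at cell 1.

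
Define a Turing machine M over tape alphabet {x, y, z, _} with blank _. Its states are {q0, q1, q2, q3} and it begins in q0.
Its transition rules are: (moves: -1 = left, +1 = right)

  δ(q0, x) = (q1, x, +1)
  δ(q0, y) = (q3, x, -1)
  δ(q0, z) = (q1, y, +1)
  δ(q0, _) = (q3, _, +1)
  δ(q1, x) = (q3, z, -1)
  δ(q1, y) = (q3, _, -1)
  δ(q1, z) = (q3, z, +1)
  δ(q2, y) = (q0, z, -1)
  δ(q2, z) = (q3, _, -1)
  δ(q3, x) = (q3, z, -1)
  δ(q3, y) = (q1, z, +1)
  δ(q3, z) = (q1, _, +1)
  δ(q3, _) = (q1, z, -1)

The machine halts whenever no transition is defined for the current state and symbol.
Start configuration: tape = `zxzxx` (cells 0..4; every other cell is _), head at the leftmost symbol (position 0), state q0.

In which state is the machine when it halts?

q1

q0 | [z]xzxx__   read z → write y, move +1, go to q1
q1 | y[x]zxx__   read x → write z, move -1, go to q3
q3 | [y]zzxx__   read y → write z, move +1, go to q1
q1 | z[z]zxx__   read z → write z, move +1, go to q3
q3 | zz[z]xx__   read z → write _, move +1, go to q1
q1 | zz_[x]x__   read x → write z, move -1, go to q3
q3 | zz[_]zx__   read _ → write z, move -1, go to q1
q1 | z[z]zzx__   read z → write z, move +1, go to q3
q3 | zz[z]zx__   read z → write _, move +1, go to q1
q1 | zz_[z]x__   read z → write z, move +1, go to q3
q3 | zz_z[x]__   read x → write z, move -1, go to q3
q3 | zz_[z]z__   read z → write _, move +1, go to q1
q1 | zz__[z]__   read z → write z, move +1, go to q3
q3 | zz__z[_]_   read _ → write z, move -1, go to q1
q1 | zz__[z]z_   read z → write z, move +1, go to q3
q3 | zz__z[z]_   read z → write _, move +1, go to q1
q1 | zz__z_[_]
No transition is defined for (q1, _); M halts in state q1.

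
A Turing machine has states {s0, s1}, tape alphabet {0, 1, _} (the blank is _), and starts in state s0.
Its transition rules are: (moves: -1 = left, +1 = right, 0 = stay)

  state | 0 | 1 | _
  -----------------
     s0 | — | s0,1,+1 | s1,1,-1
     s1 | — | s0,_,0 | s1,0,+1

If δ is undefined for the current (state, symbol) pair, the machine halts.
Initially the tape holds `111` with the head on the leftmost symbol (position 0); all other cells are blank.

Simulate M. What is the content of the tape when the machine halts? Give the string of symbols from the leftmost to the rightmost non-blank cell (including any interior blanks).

01111

state=s0 head=0 tape=_[1]11_   (s0,1)→(s0,1,+1)
state=s0 head=1 tape=_1[1]1_   (s0,1)→(s0,1,+1)
state=s0 head=2 tape=_11[1]_   (s0,1)→(s0,1,+1)
state=s0 head=3 tape=_111[_]   (s0,_)→(s1,1,-1)
state=s1 head=2 tape=_11[1]1   (s1,1)→(s0,_,0)
state=s0 head=2 tape=_11[_]1   (s0,_)→(s1,1,-1)
state=s1 head=1 tape=_1[1]11   (s1,1)→(s0,_,0)
state=s0 head=1 tape=_1[_]11   (s0,_)→(s1,1,-1)
state=s1 head=0 tape=_[1]111   (s1,1)→(s0,_,0)
state=s0 head=0 tape=_[_]111   (s0,_)→(s1,1,-1)
state=s1 head=-1 tape=[_]1111   (s1,_)→(s1,0,+1)
state=s1 head=0 tape=0[1]111   (s1,1)→(s0,_,0)
state=s0 head=0 tape=0[_]111   (s0,_)→(s1,1,-1)
state=s1 head=-1 tape=[0]1111
The non-blank tape span at halt is 01111.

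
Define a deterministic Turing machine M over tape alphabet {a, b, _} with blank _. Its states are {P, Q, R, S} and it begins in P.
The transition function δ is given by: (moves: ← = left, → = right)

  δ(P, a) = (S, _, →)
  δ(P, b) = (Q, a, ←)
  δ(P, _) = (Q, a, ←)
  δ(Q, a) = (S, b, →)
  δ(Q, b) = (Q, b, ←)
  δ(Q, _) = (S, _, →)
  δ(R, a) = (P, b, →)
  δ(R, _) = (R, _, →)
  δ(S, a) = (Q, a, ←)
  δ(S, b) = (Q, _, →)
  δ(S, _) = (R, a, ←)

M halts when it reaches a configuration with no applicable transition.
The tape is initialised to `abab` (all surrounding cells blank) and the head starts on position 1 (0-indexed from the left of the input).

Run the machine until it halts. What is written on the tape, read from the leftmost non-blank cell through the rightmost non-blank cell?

b___ba

P | _a[b]ab____   read b → write a, move ←, go to Q
Q | _[a]aab____   read a → write b, move →, go to S
S | _b[a]ab____   read a → write a, move ←, go to Q
Q | _[b]aab____   read b → write b, move ←, go to Q
Q | [_]baab____   read _ → write _, move →, go to S
S | _[b]aab____   read b → write _, move →, go to Q
Q | __[a]ab____   read a → write b, move →, go to S
S | __b[a]b____   read a → write a, move ←, go to Q
Q | __[b]ab____   read b → write b, move ←, go to Q
Q | _[_]bab____   read _ → write _, move →, go to S
S | __[b]ab____   read b → write _, move →, go to Q
Q | ___[a]b____   read a → write b, move →, go to S
S | ___b[b]____   read b → write _, move →, go to Q
Q | ___b_[_]___   read _ → write _, move →, go to S
S | ___b__[_]__   read _ → write a, move ←, go to R
R | ___b_[_]a__   read _ → write _, move →, go to R
R | ___b__[a]__   read a → write b, move →, go to P
P | ___b__b[_]_   read _ → write a, move ←, go to Q
Q | ___b__[b]a_   read b → write b, move ←, go to Q
Q | ___b_[_]ba_   read _ → write _, move →, go to S
S | ___b__[b]a_   read b → write _, move →, go to Q
Q | ___b___[a]_   read a → write b, move →, go to S
S | ___b___b[_]   read _ → write a, move ←, go to R
R | ___b___[b]a
The non-blank tape span at halt is b___ba.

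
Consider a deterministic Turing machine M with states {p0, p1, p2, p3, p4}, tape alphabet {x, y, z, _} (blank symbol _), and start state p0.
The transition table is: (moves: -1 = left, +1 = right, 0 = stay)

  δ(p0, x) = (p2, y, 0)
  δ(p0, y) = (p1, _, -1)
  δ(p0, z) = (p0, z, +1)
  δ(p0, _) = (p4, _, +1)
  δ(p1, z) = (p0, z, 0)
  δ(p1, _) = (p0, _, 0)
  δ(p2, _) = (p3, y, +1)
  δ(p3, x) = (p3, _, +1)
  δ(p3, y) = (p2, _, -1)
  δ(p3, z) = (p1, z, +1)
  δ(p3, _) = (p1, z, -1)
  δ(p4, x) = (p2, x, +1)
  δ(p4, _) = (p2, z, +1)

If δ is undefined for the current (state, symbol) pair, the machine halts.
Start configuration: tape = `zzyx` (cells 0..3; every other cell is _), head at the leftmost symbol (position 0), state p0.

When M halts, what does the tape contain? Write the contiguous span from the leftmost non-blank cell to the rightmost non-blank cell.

zz_xyz

p0 | [z]zyx__   read z → write z, move +1, go to p0
p0 | z[z]yx__   read z → write z, move +1, go to p0
p0 | zz[y]x__   read y → write _, move -1, go to p1
p1 | z[z]_x__   read z → write z, move 0, go to p0
p0 | z[z]_x__   read z → write z, move +1, go to p0
p0 | zz[_]x__   read _ → write _, move +1, go to p4
p4 | zz_[x]__   read x → write x, move +1, go to p2
p2 | zz_x[_]_   read _ → write y, move +1, go to p3
p3 | zz_xy[_]   read _ → write z, move -1, go to p1
p1 | zz_x[y]z
The non-blank tape span at halt is zz_xyz.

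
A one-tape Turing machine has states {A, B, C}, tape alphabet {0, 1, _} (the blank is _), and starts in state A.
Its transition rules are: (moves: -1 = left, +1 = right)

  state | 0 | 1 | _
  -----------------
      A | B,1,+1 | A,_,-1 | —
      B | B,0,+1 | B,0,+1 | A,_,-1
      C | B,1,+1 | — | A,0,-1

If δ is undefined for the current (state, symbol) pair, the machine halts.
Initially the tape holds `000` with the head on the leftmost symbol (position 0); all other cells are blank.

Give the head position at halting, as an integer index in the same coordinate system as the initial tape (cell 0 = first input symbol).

-1

state=A head=0 tape=_[0]00_   (A,0)→(B,1,+1)
state=B head=1 tape=_1[0]0_   (B,0)→(B,0,+1)
state=B head=2 tape=_10[0]_   (B,0)→(B,0,+1)
state=B head=3 tape=_100[_]   (B,_)→(A,_,-1)
state=A head=2 tape=_10[0]_   (A,0)→(B,1,+1)
state=B head=3 tape=_101[_]   (B,_)→(A,_,-1)
state=A head=2 tape=_10[1]_   (A,1)→(A,_,-1)
state=A head=1 tape=_1[0]__   (A,0)→(B,1,+1)
state=B head=2 tape=_11[_]_   (B,_)→(A,_,-1)
state=A head=1 tape=_1[1]__   (A,1)→(A,_,-1)
state=A head=0 tape=_[1]___   (A,1)→(A,_,-1)
state=A head=-1 tape=[_]____
At halt the head is at cell -1.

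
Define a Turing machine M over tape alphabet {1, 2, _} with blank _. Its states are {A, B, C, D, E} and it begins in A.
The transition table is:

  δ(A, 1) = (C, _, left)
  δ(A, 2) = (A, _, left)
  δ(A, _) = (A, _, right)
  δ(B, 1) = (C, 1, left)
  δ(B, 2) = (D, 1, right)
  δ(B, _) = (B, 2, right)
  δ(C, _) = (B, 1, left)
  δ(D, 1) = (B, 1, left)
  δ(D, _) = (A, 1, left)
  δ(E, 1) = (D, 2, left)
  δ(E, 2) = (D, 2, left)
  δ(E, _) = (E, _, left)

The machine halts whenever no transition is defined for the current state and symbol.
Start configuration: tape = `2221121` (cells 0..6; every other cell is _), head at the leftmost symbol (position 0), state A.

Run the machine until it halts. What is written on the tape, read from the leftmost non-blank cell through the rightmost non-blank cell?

21_121

state=A head=0 tape=_[2]221121   (A,2)→(A,_,left)
state=A head=-1 tape=[_]_221121   (A,_)→(A,_,right)
state=A head=0 tape=_[_]221121   (A,_)→(A,_,right)
state=A head=1 tape=__[2]21121   (A,2)→(A,_,left)
state=A head=0 tape=_[_]_21121   (A,_)→(A,_,right)
state=A head=1 tape=__[_]21121   (A,_)→(A,_,right)
state=A head=2 tape=___[2]1121   (A,2)→(A,_,left)
state=A head=1 tape=__[_]_1121   (A,_)→(A,_,right)
state=A head=2 tape=___[_]1121   (A,_)→(A,_,right)
state=A head=3 tape=____[1]121   (A,1)→(C,_,left)
state=C head=2 tape=___[_]_121   (C,_)→(B,1,left)
state=B head=1 tape=__[_]1_121   (B,_)→(B,2,right)
state=B head=2 tape=__2[1]_121   (B,1)→(C,1,left)
state=C head=1 tape=__[2]1_121
The non-blank tape span at halt is 21_121.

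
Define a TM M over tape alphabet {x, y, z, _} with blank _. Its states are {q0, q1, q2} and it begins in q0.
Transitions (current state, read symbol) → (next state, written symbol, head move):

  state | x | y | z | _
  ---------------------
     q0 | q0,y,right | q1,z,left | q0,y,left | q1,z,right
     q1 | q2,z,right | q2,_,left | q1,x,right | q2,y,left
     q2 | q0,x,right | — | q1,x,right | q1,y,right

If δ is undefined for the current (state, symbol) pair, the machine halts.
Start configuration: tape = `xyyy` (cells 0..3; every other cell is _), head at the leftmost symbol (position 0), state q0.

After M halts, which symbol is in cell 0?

q0 | _[x]yyy   read x → write y, move right, go to q0
q0 | _y[y]yy   read y → write z, move left, go to q1
q1 | _[y]zyy   read y → write _, move left, go to q2
q2 | [_]_zyy   read _ → write y, move right, go to q1
q1 | y[_]zyy   read _ → write y, move left, go to q2
q2 | [y]yzyy
Cell 0 holds y when M halts.

y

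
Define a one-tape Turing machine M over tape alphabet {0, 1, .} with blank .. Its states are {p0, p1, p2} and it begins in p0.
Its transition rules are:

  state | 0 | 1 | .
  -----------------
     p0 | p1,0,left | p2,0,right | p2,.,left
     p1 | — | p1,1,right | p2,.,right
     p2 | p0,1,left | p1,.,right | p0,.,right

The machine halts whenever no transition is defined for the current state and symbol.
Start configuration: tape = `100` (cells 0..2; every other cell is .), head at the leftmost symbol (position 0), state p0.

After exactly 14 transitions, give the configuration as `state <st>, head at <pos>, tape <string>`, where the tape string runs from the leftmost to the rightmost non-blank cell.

state=p0 head=0 tape=..[1]00   (p0,1)→(p2,0,right)
state=p2 head=1 tape=..0[0]0   (p2,0)→(p0,1,left)
state=p0 head=0 tape=..[0]10   (p0,0)→(p1,0,left)
state=p1 head=-1 tape=.[.]010   (p1,.)→(p2,.,right)
state=p2 head=0 tape=..[0]10   (p2,0)→(p0,1,left)
state=p0 head=-1 tape=.[.]110   (p0,.)→(p2,.,left)
state=p2 head=-2 tape=[.].110   (p2,.)→(p0,.,right)
state=p0 head=-1 tape=.[.]110   (p0,.)→(p2,.,left)
state=p2 head=-2 tape=[.].110   (p2,.)→(p0,.,right)
state=p0 head=-1 tape=.[.]110   (p0,.)→(p2,.,left)
state=p2 head=-2 tape=[.].110   (p2,.)→(p0,.,right)
state=p0 head=-1 tape=.[.]110   (p0,.)→(p2,.,left)
state=p2 head=-2 tape=[.].110   (p2,.)→(p0,.,right)
state=p0 head=-1 tape=.[.]110   (p0,.)→(p2,.,left)
state=p2 head=-2 tape=[.].110
After 14 steps: state p2, head at -2, tape 110.

state p2, head at -2, tape 110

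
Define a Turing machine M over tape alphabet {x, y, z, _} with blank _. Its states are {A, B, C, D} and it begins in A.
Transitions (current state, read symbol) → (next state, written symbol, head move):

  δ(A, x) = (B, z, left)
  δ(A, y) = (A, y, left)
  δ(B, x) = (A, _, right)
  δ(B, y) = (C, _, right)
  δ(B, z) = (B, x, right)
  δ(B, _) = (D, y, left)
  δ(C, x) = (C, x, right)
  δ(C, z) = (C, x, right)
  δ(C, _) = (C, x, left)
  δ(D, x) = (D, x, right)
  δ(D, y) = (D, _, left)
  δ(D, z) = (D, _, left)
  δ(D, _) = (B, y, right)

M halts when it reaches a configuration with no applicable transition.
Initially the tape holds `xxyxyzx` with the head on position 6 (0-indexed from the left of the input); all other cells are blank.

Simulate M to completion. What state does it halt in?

A | xxyxyz[x]___   read x → write z, move left, go to B
B | xxyxy[z]z___   read z → write x, move right, go to B
B | xxyxyx[z]___   read z → write x, move right, go to B
B | xxyxyxx[_]__   read _ → write y, move left, go to D
D | xxyxyx[x]y__   read x → write x, move right, go to D
D | xxyxyxx[y]__   read y → write _, move left, go to D
D | xxyxyx[x]___   read x → write x, move right, go to D
D | xxyxyxx[_]__   read _ → write y, move right, go to B
B | xxyxyxxy[_]_   read _ → write y, move left, go to D
D | xxyxyxx[y]y_   read y → write _, move left, go to D
D | xxyxyx[x]_y_   read x → write x, move right, go to D
D | xxyxyxx[_]y_   read _ → write y, move right, go to B
B | xxyxyxxy[y]_   read y → write _, move right, go to C
C | xxyxyxxy_[_]   read _ → write x, move left, go to C
C | xxyxyxxy[_]x   read _ → write x, move left, go to C
C | xxyxyxx[y]xx
No transition is defined for (C, y); M halts in state C.

C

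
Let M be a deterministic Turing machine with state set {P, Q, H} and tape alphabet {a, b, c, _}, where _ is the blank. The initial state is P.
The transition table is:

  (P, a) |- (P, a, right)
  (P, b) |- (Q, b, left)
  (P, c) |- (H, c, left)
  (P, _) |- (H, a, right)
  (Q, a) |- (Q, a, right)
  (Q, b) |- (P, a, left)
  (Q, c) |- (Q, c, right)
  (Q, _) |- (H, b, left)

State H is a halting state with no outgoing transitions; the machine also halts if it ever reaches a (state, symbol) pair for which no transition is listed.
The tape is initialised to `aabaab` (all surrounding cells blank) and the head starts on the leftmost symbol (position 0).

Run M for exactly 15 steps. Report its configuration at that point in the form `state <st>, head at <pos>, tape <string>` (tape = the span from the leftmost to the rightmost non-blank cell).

state H, head at 7, tape aaaaaaa

state=P head=0 tape=[a]abaab__   (P,a)→(P,a,right)
state=P head=1 tape=a[a]baab__   (P,a)→(P,a,right)
state=P head=2 tape=aa[b]aab__   (P,b)→(Q,b,left)
state=Q head=1 tape=a[a]baab__   (Q,a)→(Q,a,right)
state=Q head=2 tape=aa[b]aab__   (Q,b)→(P,a,left)
state=P head=1 tape=a[a]aaab__   (P,a)→(P,a,right)
state=P head=2 tape=aa[a]aab__   (P,a)→(P,a,right)
state=P head=3 tape=aaa[a]ab__   (P,a)→(P,a,right)
state=P head=4 tape=aaaa[a]b__   (P,a)→(P,a,right)
state=P head=5 tape=aaaaa[b]__   (P,b)→(Q,b,left)
state=Q head=4 tape=aaaa[a]b__   (Q,a)→(Q,a,right)
state=Q head=5 tape=aaaaa[b]__   (Q,b)→(P,a,left)
state=P head=4 tape=aaaa[a]a__   (P,a)→(P,a,right)
state=P head=5 tape=aaaaa[a]__   (P,a)→(P,a,right)
state=P head=6 tape=aaaaaa[_]_   (P,_)→(H,a,right)
state=H head=7 tape=aaaaaaa[_]
After 15 steps: state H, head at 7, tape aaaaaaa.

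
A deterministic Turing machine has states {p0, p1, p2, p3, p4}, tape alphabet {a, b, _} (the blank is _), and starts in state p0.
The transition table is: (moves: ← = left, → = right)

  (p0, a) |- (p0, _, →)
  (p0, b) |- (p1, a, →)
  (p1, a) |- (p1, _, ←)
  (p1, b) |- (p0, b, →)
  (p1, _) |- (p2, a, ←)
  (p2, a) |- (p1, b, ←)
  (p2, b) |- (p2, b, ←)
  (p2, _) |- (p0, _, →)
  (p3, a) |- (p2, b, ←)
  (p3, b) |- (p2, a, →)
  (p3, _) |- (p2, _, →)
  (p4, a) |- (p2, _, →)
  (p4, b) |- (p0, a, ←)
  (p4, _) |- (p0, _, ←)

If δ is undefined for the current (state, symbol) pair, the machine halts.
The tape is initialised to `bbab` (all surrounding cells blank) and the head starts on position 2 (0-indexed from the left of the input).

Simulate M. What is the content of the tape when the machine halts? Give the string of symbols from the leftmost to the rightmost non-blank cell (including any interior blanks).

ab

state=p0 head=2 tape=__bb[a]b_   (p0,a)→(p0,_,→)
state=p0 head=3 tape=__bb_[b]_   (p0,b)→(p1,a,→)
state=p1 head=4 tape=__bb_a[_]   (p1,_)→(p2,a,←)
state=p2 head=3 tape=__bb_[a]a   (p2,a)→(p1,b,←)
state=p1 head=2 tape=__bb[_]ba   (p1,_)→(p2,a,←)
state=p2 head=1 tape=__b[b]aba   (p2,b)→(p2,b,←)
state=p2 head=0 tape=__[b]baba   (p2,b)→(p2,b,←)
state=p2 head=-1 tape=_[_]bbaba   (p2,_)→(p0,_,→)
state=p0 head=0 tape=__[b]baba   (p0,b)→(p1,a,→)
state=p1 head=1 tape=__a[b]aba   (p1,b)→(p0,b,→)
state=p0 head=2 tape=__ab[a]ba   (p0,a)→(p0,_,→)
state=p0 head=3 tape=__ab_[b]a   (p0,b)→(p1,a,→)
state=p1 head=4 tape=__ab_a[a]   (p1,a)→(p1,_,←)
state=p1 head=3 tape=__ab_[a]_   (p1,a)→(p1,_,←)
state=p1 head=2 tape=__ab[_]__   (p1,_)→(p2,a,←)
state=p2 head=1 tape=__a[b]a__   (p2,b)→(p2,b,←)
state=p2 head=0 tape=__[a]ba__   (p2,a)→(p1,b,←)
state=p1 head=-1 tape=_[_]bba__   (p1,_)→(p2,a,←)
state=p2 head=-2 tape=[_]abba__   (p2,_)→(p0,_,→)
state=p0 head=-1 tape=_[a]bba__   (p0,a)→(p0,_,→)
state=p0 head=0 tape=__[b]ba__   (p0,b)→(p1,a,→)
state=p1 head=1 tape=__a[b]a__   (p1,b)→(p0,b,→)
state=p0 head=2 tape=__ab[a]__   (p0,a)→(p0,_,→)
state=p0 head=3 tape=__ab_[_]_
The non-blank tape span at halt is ab.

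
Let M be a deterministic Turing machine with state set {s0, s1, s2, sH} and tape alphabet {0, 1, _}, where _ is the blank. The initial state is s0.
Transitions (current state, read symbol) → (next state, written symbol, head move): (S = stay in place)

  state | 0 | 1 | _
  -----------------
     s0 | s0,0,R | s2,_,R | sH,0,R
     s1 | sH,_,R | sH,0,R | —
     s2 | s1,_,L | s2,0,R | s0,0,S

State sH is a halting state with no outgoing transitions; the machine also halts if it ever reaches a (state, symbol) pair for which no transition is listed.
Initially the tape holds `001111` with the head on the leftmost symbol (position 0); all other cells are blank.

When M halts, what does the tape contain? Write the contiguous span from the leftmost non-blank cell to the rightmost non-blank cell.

00_00000

state=s0 head=0 tape=[0]01111___   (s0,0)→(s0,0,R)
state=s0 head=1 tape=0[0]1111___   (s0,0)→(s0,0,R)
state=s0 head=2 tape=00[1]111___   (s0,1)→(s2,_,R)
state=s2 head=3 tape=00_[1]11___   (s2,1)→(s2,0,R)
state=s2 head=4 tape=00_0[1]1___   (s2,1)→(s2,0,R)
state=s2 head=5 tape=00_00[1]___   (s2,1)→(s2,0,R)
state=s2 head=6 tape=00_000[_]__   (s2,_)→(s0,0,S)
state=s0 head=6 tape=00_000[0]__   (s0,0)→(s0,0,R)
state=s0 head=7 tape=00_0000[_]_   (s0,_)→(sH,0,R)
state=sH head=8 tape=00_00000[_]
The non-blank tape span at halt is 00_00000.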